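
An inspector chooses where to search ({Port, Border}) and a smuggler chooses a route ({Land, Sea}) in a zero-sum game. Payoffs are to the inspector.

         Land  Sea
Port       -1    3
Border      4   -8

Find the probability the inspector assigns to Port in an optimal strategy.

3/4

Row minima: Port → -1, Border → -8; maximin = -1.
Column maxima: Land → 4, Sea → 3; minimax = 3.
-1 ≠ 3, so there is no saddle point; optimal play is mixed.
Let the inspector play Port with probability p. Expected payoff against Land: (-1)p + 4(1−p) = −5p + 4; against Sea: 3p + (-8)(1−p) = 11p − 8.
Setting these equal: −5p + 4 = 11p − 8 ⇒ −16p = -12 ⇒ p = 3/4, and the value is (-5)·(3/4) + 4 = 1/4.
For the smuggler: with q = P(Land), equating Port's and Border's payoffs gives −4q + 3 = 12q − 8 ⇒ q = 11/16.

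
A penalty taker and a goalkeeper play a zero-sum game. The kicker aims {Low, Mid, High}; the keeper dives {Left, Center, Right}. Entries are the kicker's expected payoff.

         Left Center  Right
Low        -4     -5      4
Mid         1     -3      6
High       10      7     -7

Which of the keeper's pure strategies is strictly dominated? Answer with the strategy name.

Left

Center holds the kicker's payoff strictly below Left in every row: -5 < -4, -3 < 1, 7 < 10.
So Left is strictly dominated for the keeper.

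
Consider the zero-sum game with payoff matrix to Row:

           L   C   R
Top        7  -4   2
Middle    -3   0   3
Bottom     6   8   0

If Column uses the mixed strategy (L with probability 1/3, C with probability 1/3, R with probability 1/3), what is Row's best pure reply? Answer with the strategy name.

Bottom

Expected payoff of Top: (1/3)·7 + (1/3)·(-4) + (1/3)·2 = 5/3.
Expected payoff of Middle: (1/3)·(-3) + (1/3)·0 + (1/3)·3 = 0.
Expected payoff of Bottom: (1/3)·6 + (1/3)·8 + (1/3)·0 = 14/3.
The largest is 14/3, so Row's best response is Bottom.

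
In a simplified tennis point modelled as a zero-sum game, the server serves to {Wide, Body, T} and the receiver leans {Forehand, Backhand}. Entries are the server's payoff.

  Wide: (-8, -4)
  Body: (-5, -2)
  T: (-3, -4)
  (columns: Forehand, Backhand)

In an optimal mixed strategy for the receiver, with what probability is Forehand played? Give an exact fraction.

1/2

Row minima: Wide → -8, Body → -5, T → -4; maximin = -4.
Column maxima: Forehand → -3, Backhand → -2; minimax = -3.
-4 ≠ -3, so there is no saddle point; optimal play is mixed.
Wide is strictly dominated by Body, so the server never plays it.
On the remaining 2×2 (Body, T vs Forehand, Backhand):
Let the server play Body with probability p. Expected payoff against Forehand: (-5)p + (-3)(1−p) = −2p − 3; against Backhand: (-2)p + (-4)(1−p) = 2p − 4.
Setting these equal: −2p − 3 = 2p − 4 ⇒ −4p = -1 ⇒ p = 1/4, and the value is (-2)·(1/4) − 3 = -7/2.
For the receiver: with q = P(Forehand), equating Body's and T's payoffs gives −3q − 2 = q − 4 ⇒ q = 1/2.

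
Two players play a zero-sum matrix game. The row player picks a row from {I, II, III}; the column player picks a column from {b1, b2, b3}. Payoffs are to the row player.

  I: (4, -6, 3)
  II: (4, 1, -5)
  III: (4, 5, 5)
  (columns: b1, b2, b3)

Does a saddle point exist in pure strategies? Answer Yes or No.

Yes

Row minima: I → -6, II → -5, III → 4; maximin = 4.
Column maxima: b1 → 4, b2 → 5, b3 → 5; minimax = 4.
maximin = minimax = 4, so a saddle point exists.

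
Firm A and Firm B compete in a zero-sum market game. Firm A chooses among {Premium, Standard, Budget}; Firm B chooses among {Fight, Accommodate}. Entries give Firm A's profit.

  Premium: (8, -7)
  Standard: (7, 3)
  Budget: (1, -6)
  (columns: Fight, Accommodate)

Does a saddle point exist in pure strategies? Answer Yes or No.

Yes

Row minima: Premium → -7, Standard → 3, Budget → -6; maximin = 3.
Column maxima: Fight → 8, Accommodate → 3; minimax = 3.
maximin = minimax = 3, so a saddle point exists.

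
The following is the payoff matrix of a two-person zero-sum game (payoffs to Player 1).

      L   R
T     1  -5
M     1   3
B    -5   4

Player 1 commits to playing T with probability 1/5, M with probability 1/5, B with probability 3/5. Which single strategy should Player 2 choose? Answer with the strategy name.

L

If Player 2 plays L, Player 1's expected payoff is (1/5)·1 + (1/5)·1 + (3/5)·(-5) = -13/5.
If Player 2 plays R, Player 1's expected payoff is (1/5)·(-5) + (1/5)·3 + (3/5)·4 = 2.
Player 2 minimizes Player 1's payoff; the smallest is -13/5, so the best response is L.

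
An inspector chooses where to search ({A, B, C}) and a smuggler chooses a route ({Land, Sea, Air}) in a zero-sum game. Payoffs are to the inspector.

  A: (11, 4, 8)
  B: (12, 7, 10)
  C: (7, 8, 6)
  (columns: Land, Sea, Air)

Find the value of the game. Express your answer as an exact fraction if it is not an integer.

38/5

Row minima: A → 4, B → 7, C → 6; maximin = 7.
Column maxima: Land → 12, Sea → 8, Air → 10; minimax = 8.
7 ≠ 8, so there is no saddle point; optimal play is mixed.
A is strictly dominated by B, so the inspector never plays it.
Land is strictly dominated by Air (it gives the inspector strictly more in every row), so the smuggler never plays it.
On the remaining 2×2 (B, C vs Sea, Air):
Let the inspector play B with probability p. Expected payoff against Sea: 7p + 8(1−p) = −p + 8; against Air: 10p + 6(1−p) = 4p + 6.
Setting these equal: −p + 8 = 4p + 6 ⇒ −5p = -2 ⇒ p = 2/5, and the value is (-1)·(2/5) + 8 = 38/5.
For the smuggler: with q = P(Sea), equating B's and C's payoffs gives −3q + 10 = 2q + 6 ⇒ q = 4/5.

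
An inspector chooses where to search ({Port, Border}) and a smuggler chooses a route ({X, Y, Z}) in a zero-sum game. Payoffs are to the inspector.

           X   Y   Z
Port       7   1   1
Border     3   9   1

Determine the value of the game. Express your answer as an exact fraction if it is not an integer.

1

Row minima: Port → 1, Border → 1; maximin = 1.
Column maxima: X → 7, Y → 9, Z → 1; minimax = 1.
Since maximin = minimax = 1, there is a saddle point and the value is 1.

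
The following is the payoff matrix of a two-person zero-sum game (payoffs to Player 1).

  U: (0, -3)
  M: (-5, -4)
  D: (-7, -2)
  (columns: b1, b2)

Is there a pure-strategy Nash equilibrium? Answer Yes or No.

Row minima: U → -3, M → -5, D → -7; maximin = -3.
Column maxima: b1 → 0, b2 → -2; minimax = -2.
-3 ≠ -2, so no pure-strategy equilibrium exists.

No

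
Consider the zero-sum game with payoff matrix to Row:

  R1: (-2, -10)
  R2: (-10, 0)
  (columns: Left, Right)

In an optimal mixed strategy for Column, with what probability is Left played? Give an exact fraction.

5/9

Row minima: R1 → -10, R2 → -10; maximin = -10.
Column maxima: Left → -2, Right → 0; minimax = -2.
-10 ≠ -2, so there is no saddle point; optimal play is mixed.
Let Row play R1 with probability p. Expected payoff against Left: (-2)p + (-10)(1−p) = 8p − 10; against Right: (-10)p + 0(1−p) = −10p.
Setting these equal: 8p − 10 = −10p ⇒ 18p = 10 ⇒ p = 5/9, and the value is (8)·(5/9) − 10 = -50/9.
For Column: with q = P(Left), equating R1's and R2's payoffs gives 8q − 10 = −10q ⇒ q = 5/9.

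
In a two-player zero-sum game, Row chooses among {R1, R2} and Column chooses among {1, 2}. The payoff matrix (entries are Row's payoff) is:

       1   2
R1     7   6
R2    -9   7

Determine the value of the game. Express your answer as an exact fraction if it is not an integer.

Row minima: R1 → 6, R2 → -9; maximin = 6.
Column maxima: 1 → 7, 2 → 7; minimax = 7.
6 ≠ 7, so there is no saddle point; optimal play is mixed.
Let Row play R1 with probability p. Expected payoff against 1: 7p + (-9)(1−p) = 16p − 9; against 2: 6p + 7(1−p) = −p + 7.
Setting these equal: 16p − 9 = −p + 7 ⇒ 17p = 16 ⇒ p = 16/17, and the value is (16)·(16/17) − 9 = 103/17.
For Column: with q = P(1), equating R1's and R2's payoffs gives q + 6 = −16q + 7 ⇒ q = 1/17.

103/17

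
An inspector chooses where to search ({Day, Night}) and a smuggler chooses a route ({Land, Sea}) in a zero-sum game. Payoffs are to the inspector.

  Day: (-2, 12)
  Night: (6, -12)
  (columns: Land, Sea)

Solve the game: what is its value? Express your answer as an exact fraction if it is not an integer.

3/2

Row minima: Day → -2, Night → -12; maximin = -2.
Column maxima: Land → 6, Sea → 12; minimax = 6.
-2 ≠ 6, so there is no saddle point; optimal play is mixed.
Let the inspector play Day with probability p. Expected payoff against Land: (-2)p + 6(1−p) = −8p + 6; against Sea: 12p + (-12)(1−p) = 24p − 12.
Setting these equal: −8p + 6 = 24p − 12 ⇒ −32p = -18 ⇒ p = 9/16, and the value is (-8)·(9/16) + 6 = 3/2.
For the smuggler: with q = P(Land), equating Day's and Night's payoffs gives −14q + 12 = 18q − 12 ⇒ q = 3/4.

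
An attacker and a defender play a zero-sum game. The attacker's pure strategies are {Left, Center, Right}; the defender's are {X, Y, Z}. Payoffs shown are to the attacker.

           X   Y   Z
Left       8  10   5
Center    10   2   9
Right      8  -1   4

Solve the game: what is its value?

Row minima: Left → 5, Center → 2, Right → -1; maximin = 5.
Column maxima: X → 10, Y → 10, Z → 9; minimax = 9.
5 ≠ 9, so there is no saddle point; optimal play is mixed.
Right is strictly dominated by Center, so the attacker never plays it.
X is strictly dominated by Z (it gives the attacker strictly more in every row), so the defender never plays it.
On the remaining 2×2 (Left, Center vs Y, Z):
Let the attacker play Left with probability p. Expected payoff against Y: 10p + 2(1−p) = 8p + 2; against Z: 5p + 9(1−p) = −4p + 9.
Setting these equal: 8p + 2 = −4p + 9 ⇒ 12p = 7 ⇒ p = 7/12, and the value is (8)·(7/12) + 2 = 20/3.
For the defender: with q = P(Y), equating Left's and Center's payoffs gives 5q + 5 = −7q + 9 ⇒ q = 1/3.

20/3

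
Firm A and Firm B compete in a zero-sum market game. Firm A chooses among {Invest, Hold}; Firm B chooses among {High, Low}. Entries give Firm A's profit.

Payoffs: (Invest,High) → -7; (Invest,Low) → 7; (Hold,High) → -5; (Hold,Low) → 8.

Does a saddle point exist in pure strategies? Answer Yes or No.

Row minima: Invest → -7, Hold → -5; maximin = -5.
Column maxima: High → -5, Low → 8; minimax = -5.
maximin = minimax = -5, so a saddle point exists.

Yes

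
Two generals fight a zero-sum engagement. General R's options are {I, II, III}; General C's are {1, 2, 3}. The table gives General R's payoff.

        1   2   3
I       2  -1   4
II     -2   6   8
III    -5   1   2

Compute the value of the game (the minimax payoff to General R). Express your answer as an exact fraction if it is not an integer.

Row minima: I → -1, II → -2, III → -5; maximin = -1.
Column maxima: 1 → 2, 2 → 6, 3 → 8; minimax = 2.
-1 ≠ 2, so there is no saddle point; optimal play is mixed.
III is strictly dominated by II, so General R never plays it.
3 is strictly dominated by 1 (it gives General R strictly more in every row), so General C never plays it.
On the remaining 2×2 (I, II vs 1, 2):
Let General R play I with probability p. Expected payoff against 1: 2p + (-2)(1−p) = 4p − 2; against 2: (-1)p + 6(1−p) = −7p + 6.
Setting these equal: 4p − 2 = −7p + 6 ⇒ 11p = 8 ⇒ p = 8/11, and the value is (4)·(8/11) − 2 = 10/11.
For General C: with q = P(1), equating I's and II's payoffs gives 3q − 1 = −8q + 6 ⇒ q = 7/11.

10/11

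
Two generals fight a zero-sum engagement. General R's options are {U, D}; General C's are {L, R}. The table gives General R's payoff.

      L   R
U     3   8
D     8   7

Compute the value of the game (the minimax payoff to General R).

43/6

Row minima: U → 3, D → 7; maximin = 7.
Column maxima: L → 8, R → 8; minimax = 8.
7 ≠ 8, so there is no saddle point; optimal play is mixed.
Let General R play U with probability p. Expected payoff against L: 3p + 8(1−p) = −5p + 8; against R: 8p + 7(1−p) = p + 7.
Setting these equal: −5p + 8 = p + 7 ⇒ −6p = -1 ⇒ p = 1/6, and the value is (-5)·(1/6) + 8 = 43/6.
For General C: with q = P(L), equating U's and D's payoffs gives −5q + 8 = q + 7 ⇒ q = 1/6.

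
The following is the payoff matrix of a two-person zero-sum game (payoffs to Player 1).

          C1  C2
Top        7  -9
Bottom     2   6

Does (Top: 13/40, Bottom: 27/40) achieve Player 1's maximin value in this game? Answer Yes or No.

No

Against C1 this mix gives (13/40)·7 + (27/40)·2 = 29/8.
Against C2 this mix gives (13/40)·(-9) + (27/40)·6 = 9/8.
Player 2 will play C2, holding Player 1 to 9/8. Shifting weight toward the row that does better against C2 would raise this floor (the equalizing mix achieves 3 against both C2 and C1), so the proposed strategy is not optimal.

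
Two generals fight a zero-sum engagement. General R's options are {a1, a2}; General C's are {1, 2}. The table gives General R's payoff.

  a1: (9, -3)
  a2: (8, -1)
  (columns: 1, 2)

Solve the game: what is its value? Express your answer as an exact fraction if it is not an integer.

-1

Row minima: a1 → -3, a2 → -1; maximin = -1.
Column maxima: 1 → 9, 2 → -1; minimax = -1.
Since maximin = minimax = -1, there is a saddle point and the value is -1.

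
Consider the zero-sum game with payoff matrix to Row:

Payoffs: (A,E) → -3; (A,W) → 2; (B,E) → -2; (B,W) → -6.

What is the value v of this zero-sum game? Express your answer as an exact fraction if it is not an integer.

Row minima: A → -3, B → -6; maximin = -3.
Column maxima: E → -2, W → 2; minimax = -2.
-3 ≠ -2, so there is no saddle point; optimal play is mixed.
Let Row play A with probability p. Expected payoff against E: (-3)p + (-2)(1−p) = −p − 2; against W: 2p + (-6)(1−p) = 8p − 6.
Setting these equal: −p − 2 = 8p − 6 ⇒ −9p = -4 ⇒ p = 4/9, and the value is (-1)·(4/9) − 2 = -22/9.
For Column: with q = P(E), equating A's and B's payoffs gives −5q + 2 = 4q − 6 ⇒ q = 8/9.

-22/9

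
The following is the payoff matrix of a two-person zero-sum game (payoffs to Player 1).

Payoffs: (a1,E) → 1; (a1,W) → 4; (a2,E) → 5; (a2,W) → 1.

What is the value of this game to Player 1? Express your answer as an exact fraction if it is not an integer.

19/7

Row minima: a1 → 1, a2 → 1; maximin = 1.
Column maxima: E → 5, W → 4; minimax = 4.
1 ≠ 4, so there is no saddle point; optimal play is mixed.
Let Player 1 play a1 with probability p. Expected payoff against E: 1p + 5(1−p) = −4p + 5; against W: 4p + 1(1−p) = 3p + 1.
Setting these equal: −4p + 5 = 3p + 1 ⇒ −7p = -4 ⇒ p = 4/7, and the value is (-4)·(4/7) + 5 = 19/7.
For Player 2: with q = P(E), equating a1's and a2's payoffs gives −3q + 4 = 4q + 1 ⇒ q = 3/7.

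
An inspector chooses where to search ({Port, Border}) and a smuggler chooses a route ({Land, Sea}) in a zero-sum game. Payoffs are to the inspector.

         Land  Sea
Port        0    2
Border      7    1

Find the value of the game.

Row minima: Port → 0, Border → 1; maximin = 1.
Column maxima: Land → 7, Sea → 2; minimax = 2.
1 ≠ 2, so there is no saddle point; optimal play is mixed.
Let the inspector play Port with probability p. Expected payoff against Land: 0p + 7(1−p) = −7p + 7; against Sea: 2p + 1(1−p) = p + 1.
Setting these equal: −7p + 7 = p + 1 ⇒ −8p = -6 ⇒ p = 3/4, and the value is (-7)·(3/4) + 7 = 7/4.
For the smuggler: with q = P(Land), equating Port's and Border's payoffs gives −2q + 2 = 6q + 1 ⇒ q = 1/8.

7/4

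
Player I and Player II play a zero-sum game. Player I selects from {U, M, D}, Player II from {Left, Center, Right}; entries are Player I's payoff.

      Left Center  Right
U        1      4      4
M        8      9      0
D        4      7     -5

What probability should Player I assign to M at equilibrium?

Row minima: U → 1, M → 0, D → -5; maximin = 1.
Column maxima: Left → 8, Center → 9, Right → 4; minimax = 4.
1 ≠ 4, so there is no saddle point; optimal play is mixed.
D is strictly dominated by M, so Player I never plays it.
Center is strictly dominated by Left (it gives Player I strictly more in every row), so Player II never plays it.
On the remaining 2×2 (U, M vs Left, Right):
Let Player I play U with probability p. Expected payoff against Left: 1p + 8(1−p) = −7p + 8; against Right: 4p + 0(1−p) = 4p.
Setting these equal: −7p + 8 = 4p ⇒ −11p = -8 ⇒ p = 8/11, and the value is (-7)·(8/11) + 8 = 32/11.
For Player II: with q = P(Left), equating U's and M's payoffs gives −3q + 4 = 8q ⇒ q = 4/11.

3/11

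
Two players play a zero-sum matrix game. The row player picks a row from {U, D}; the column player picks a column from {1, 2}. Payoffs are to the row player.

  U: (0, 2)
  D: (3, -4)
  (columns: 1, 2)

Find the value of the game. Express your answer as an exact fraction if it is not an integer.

Row minima: U → 0, D → -4; maximin = 0.
Column maxima: 1 → 3, 2 → 2; minimax = 2.
0 ≠ 2, so there is no saddle point; optimal play is mixed.
Let the row player play U with probability p. Expected payoff against 1: 0p + 3(1−p) = −3p + 3; against 2: 2p + (-4)(1−p) = 6p − 4.
Setting these equal: −3p + 3 = 6p − 4 ⇒ −9p = -7 ⇒ p = 7/9, and the value is (-3)·(7/9) + 3 = 2/3.
For the column player: with q = P(1), equating U's and D's payoffs gives −2q + 2 = 7q − 4 ⇒ q = 2/3.

2/3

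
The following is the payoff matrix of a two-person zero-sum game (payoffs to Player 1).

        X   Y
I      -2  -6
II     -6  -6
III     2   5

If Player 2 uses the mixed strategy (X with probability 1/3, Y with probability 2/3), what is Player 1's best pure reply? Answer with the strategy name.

III

Expected payoff of I: (1/3)·(-2) + (2/3)·(-6) = -14/3.
Expected payoff of II: (1/3)·(-6) + (2/3)·(-6) = -6.
Expected payoff of III: (1/3)·2 + (2/3)·5 = 4.
The largest is 4, so Player 1's best response is III.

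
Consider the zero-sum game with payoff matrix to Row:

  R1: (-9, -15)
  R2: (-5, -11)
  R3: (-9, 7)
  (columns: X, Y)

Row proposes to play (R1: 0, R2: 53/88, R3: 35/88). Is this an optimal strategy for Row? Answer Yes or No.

Against X this mix gives (53/88)·(-5) + (35/88)·(-9) = -145/22.
Against Y this mix gives (53/88)·(-11) + (35/88)·7 = -169/44.
Column will play X, holding Row to -145/22. Shifting weight toward the row that does better against X would raise this floor (the equalizing mix achieves -67/11 against both X and Y), so the proposed strategy is not optimal.

No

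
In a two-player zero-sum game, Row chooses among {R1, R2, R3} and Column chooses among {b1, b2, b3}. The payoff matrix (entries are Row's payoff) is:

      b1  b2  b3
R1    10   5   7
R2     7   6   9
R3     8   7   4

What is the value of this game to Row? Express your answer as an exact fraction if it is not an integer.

Row minima: R1 → 5, R2 → 6, R3 → 4; maximin = 6.
Column maxima: b1 → 10, b2 → 7, b3 → 9; minimax = 7.
6 ≠ 7, so there is no saddle point; optimal play is mixed.
b1 is strictly dominated by b2 (it gives Row strictly more in every row), so Column never plays it.
With b1 eliminated, R1 is strictly dominated by R2 (R2 gives Row strictly more in every remaining column), so Row never plays it.
On the remaining 2×2 (R2, R3 vs b2, b3):
Let Row play R2 with probability p. Expected payoff against b2: 6p + 7(1−p) = −p + 7; against b3: 9p + 4(1−p) = 5p + 4.
Setting these equal: −p + 7 = 5p + 4 ⇒ −6p = -3 ⇒ p = 1/2, and the value is (-1)·(1/2) + 7 = 13/2.
For Column: with q = P(b2), equating R2's and R3's payoffs gives −3q + 9 = 3q + 4 ⇒ q = 5/6.

13/2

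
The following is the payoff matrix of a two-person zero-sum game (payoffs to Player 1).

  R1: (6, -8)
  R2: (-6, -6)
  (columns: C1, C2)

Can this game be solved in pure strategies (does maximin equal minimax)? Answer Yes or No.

Yes

Row minima: R1 → -8, R2 → -6; maximin = -6.
Column maxima: C1 → 6, C2 → -6; minimax = -6.
maximin = minimax = -6, so a saddle point exists.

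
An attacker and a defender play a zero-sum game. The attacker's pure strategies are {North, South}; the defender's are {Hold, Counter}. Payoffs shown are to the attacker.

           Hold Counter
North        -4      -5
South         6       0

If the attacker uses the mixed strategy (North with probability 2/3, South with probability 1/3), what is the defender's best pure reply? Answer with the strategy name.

If the defender plays Hold, the attacker's expected payoff is (2/3)·(-4) + (1/3)·6 = -2/3.
If the defender plays Counter, the attacker's expected payoff is (2/3)·(-5) + (1/3)·0 = -10/3.
The defender minimizes the attacker's payoff; the smallest is -10/3, so the best response is Counter.

Counter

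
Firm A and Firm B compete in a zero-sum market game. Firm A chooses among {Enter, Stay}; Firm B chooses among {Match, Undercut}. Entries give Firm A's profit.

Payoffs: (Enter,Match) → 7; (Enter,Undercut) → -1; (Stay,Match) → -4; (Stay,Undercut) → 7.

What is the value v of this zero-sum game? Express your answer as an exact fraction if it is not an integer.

45/19

Row minima: Enter → -1, Stay → -4; maximin = -1.
Column maxima: Match → 7, Undercut → 7; minimax = 7.
-1 ≠ 7, so there is no saddle point; optimal play is mixed.
Let Firm A play Enter with probability p. Expected payoff against Match: 7p + (-4)(1−p) = 11p − 4; against Undercut: (-1)p + 7(1−p) = −8p + 7.
Setting these equal: 11p − 4 = −8p + 7 ⇒ 19p = 11 ⇒ p = 11/19, and the value is (11)·(11/19) − 4 = 45/19.
For Firm B: with q = P(Match), equating Enter's and Stay's payoffs gives 8q − 1 = −11q + 7 ⇒ q = 8/19.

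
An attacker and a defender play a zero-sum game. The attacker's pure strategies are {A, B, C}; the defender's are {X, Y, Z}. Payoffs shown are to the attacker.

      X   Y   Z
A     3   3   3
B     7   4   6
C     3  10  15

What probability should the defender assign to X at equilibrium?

Row minima: A → 3, B → 4, C → 3; maximin = 4.
Column maxima: X → 7, Y → 10, Z → 15; minimax = 7.
4 ≠ 7, so there is no saddle point; optimal play is mixed.
A is strictly dominated by B, so the attacker never plays it.
With A eliminated, Z is strictly dominated by Y (it gives the attacker strictly more in every remaining row), so the defender never plays it.
On the remaining 2×2 (B, C vs X, Y):
Let the attacker play B with probability p. Expected payoff against X: 7p + 3(1−p) = 4p + 3; against Y: 4p + 10(1−p) = −6p + 10.
Setting these equal: 4p + 3 = −6p + 10 ⇒ 10p = 7 ⇒ p = 7/10, and the value is (4)·(7/10) + 3 = 29/5.
For the defender: with q = P(X), equating B's and C's payoffs gives 3q + 4 = −7q + 10 ⇒ q = 3/5.

3/5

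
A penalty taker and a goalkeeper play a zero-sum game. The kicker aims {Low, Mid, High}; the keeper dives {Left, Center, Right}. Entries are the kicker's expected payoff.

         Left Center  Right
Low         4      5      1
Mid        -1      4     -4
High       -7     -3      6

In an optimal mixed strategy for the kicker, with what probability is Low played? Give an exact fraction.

Row minima: Low → 1, Mid → -4, High → -7; maximin = 1.
Column maxima: Left → 4, Center → 5, Right → 6; minimax = 4.
1 ≠ 4, so there is no saddle point; optimal play is mixed.
Mid is strictly dominated by Low, so the kicker never plays it.
Center is strictly dominated by Left (it gives the kicker strictly more in every row), so the keeper never plays it.
On the remaining 2×2 (Low, High vs Left, Right):
Let the kicker play Low with probability p. Expected payoff against Left: 4p + (-7)(1−p) = 11p − 7; against Right: 1p + 6(1−p) = −5p + 6.
Setting these equal: 11p − 7 = −5p + 6 ⇒ 16p = 13 ⇒ p = 13/16, and the value is (11)·(13/16) − 7 = 31/16.
For the keeper: with q = P(Left), equating Low's and High's payoffs gives 3q + 1 = −13q + 6 ⇒ q = 5/16.

13/16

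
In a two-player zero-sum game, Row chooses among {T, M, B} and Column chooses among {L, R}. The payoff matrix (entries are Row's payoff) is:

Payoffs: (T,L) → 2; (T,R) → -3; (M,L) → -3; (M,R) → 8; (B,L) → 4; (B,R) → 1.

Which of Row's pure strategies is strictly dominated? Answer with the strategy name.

T

B gives a strictly higher payoff than T against every column: 4 > 2, 1 > -3.
So T is strictly dominated and Row never plays it.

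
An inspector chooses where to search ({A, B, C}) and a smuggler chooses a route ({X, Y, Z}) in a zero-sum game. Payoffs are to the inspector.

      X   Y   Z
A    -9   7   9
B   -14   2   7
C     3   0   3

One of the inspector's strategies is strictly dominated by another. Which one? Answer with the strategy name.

A gives a strictly higher payoff than B against every column: -9 > -14, 7 > 2, 9 > 7.
So B is strictly dominated and the inspector never plays it.

B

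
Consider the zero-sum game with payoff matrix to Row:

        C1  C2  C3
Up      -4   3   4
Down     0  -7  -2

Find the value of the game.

Row minima: Up → -4, Down → -7; maximin = -4.
Column maxima: C1 → 0, C2 → 3, C3 → 4; minimax = 0.
-4 ≠ 0, so there is no saddle point; optimal play is mixed.
C3 is strictly dominated by C2 (it gives Row strictly more in every row), so Column never plays it.
On the remaining 2×2 (Up, Down vs C1, C2):
Let Row play Up with probability p. Expected payoff against C1: (-4)p + 0(1−p) = −4p; against C2: 3p + (-7)(1−p) = 10p − 7.
Setting these equal: −4p = 10p − 7 ⇒ −14p = -7 ⇒ p = 1/2, and the value is (-4)·(1/2) = -2.
For Column: with q = P(C1), equating Up's and Down's payoffs gives −7q + 3 = 7q − 7 ⇒ q = 5/7.

-2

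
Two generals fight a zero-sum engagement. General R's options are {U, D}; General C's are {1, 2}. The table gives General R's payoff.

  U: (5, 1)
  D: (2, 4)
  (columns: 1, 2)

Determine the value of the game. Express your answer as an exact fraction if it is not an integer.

3

Row minima: U → 1, D → 2; maximin = 2.
Column maxima: 1 → 5, 2 → 4; minimax = 4.
2 ≠ 4, so there is no saddle point; optimal play is mixed.
Let General R play U with probability p. Expected payoff against 1: 5p + 2(1−p) = 3p + 2; against 2: 1p + 4(1−p) = −3p + 4.
Setting these equal: 3p + 2 = −3p + 4 ⇒ 6p = 2 ⇒ p = 1/3, and the value is (3)·(1/3) + 2 = 3.
For General C: with q = P(1), equating U's and D's payoffs gives 4q + 1 = −2q + 4 ⇒ q = 1/2.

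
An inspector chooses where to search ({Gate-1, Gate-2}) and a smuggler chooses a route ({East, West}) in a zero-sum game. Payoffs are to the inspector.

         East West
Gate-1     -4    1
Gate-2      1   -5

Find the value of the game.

Row minima: Gate-1 → -4, Gate-2 → -5; maximin = -4.
Column maxima: East → 1, West → 1; minimax = 1.
-4 ≠ 1, so there is no saddle point; optimal play is mixed.
Let the inspector play Gate-1 with probability p. Expected payoff against East: (-4)p + 1(1−p) = −5p + 1; against West: 1p + (-5)(1−p) = 6p − 5.
Setting these equal: −5p + 1 = 6p − 5 ⇒ −11p = -6 ⇒ p = 6/11, and the value is (-5)·(6/11) + 1 = -19/11.
For the smuggler: with q = P(East), equating Gate-1's and Gate-2's payoffs gives −5q + 1 = 6q − 5 ⇒ q = 6/11.

-19/11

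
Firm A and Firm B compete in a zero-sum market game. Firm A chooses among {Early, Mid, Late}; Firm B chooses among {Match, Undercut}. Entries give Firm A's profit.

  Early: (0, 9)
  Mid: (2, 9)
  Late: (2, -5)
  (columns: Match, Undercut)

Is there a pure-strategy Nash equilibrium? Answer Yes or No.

Row minima: Early → 0, Mid → 2, Late → -5; maximin = 2.
Column maxima: Match → 2, Undercut → 9; minimax = 2.
maximin = minimax = 2, so a saddle point exists.

Yes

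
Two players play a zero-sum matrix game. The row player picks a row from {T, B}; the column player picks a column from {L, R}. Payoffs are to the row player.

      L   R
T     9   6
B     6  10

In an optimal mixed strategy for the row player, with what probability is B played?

3/7

Row minima: T → 6, B → 6; maximin = 6.
Column maxima: L → 9, R → 10; minimax = 9.
6 ≠ 9, so there is no saddle point; optimal play is mixed.
Let the row player play T with probability p. Expected payoff against L: 9p + 6(1−p) = 3p + 6; against R: 6p + 10(1−p) = −4p + 10.
Setting these equal: 3p + 6 = −4p + 10 ⇒ 7p = 4 ⇒ p = 4/7, and the value is (3)·(4/7) + 6 = 54/7.
For the column player: with q = P(L), equating T's and B's payoffs gives 3q + 6 = −4q + 10 ⇒ q = 4/7.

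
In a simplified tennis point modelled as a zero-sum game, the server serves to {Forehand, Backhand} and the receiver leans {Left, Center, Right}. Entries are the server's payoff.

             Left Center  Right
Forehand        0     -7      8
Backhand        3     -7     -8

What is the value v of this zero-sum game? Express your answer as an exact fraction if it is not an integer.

Row minima: Forehand → -7, Backhand → -8; maximin = -7.
Column maxima: Left → 3, Center → -7, Right → 8; minimax = -7.
Since maximin = minimax = -7, there is a saddle point and the value is -7.

-7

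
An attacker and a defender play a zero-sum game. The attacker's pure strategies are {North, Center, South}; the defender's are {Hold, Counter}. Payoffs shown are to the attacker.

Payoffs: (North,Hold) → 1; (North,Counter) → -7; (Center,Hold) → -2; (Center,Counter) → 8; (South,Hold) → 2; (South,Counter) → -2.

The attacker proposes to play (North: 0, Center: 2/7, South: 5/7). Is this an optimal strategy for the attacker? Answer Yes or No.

Yes

Against Hold this mix gives (2/7)·(-2) + (5/7)·2 = 6/7.
Against Counter this mix gives (2/7)·8 + (5/7)·(-2) = 6/7.
All of the defender's active replies (Hold, Counter) yield 6/7, and no column does worse for the attacker. The mix makes the defender indifferent and guarantees 6/7, so it is optimal.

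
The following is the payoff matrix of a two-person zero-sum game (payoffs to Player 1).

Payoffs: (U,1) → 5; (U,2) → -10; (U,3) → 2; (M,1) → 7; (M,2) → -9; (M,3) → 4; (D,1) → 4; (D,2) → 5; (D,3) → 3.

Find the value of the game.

Row minima: U → -10, M → -9, D → 3; maximin = 3.
Column maxima: 1 → 7, 2 → 5, 3 → 4; minimax = 4.
3 ≠ 4, so there is no saddle point; optimal play is mixed.
U is strictly dominated by M, so Player 1 never plays it.
1 is strictly dominated by 3 (it gives Player 1 strictly more in every row), so Player 2 never plays it.
On the remaining 2×2 (M, D vs 2, 3):
Let Player 1 play M with probability p. Expected payoff against 2: (-9)p + 5(1−p) = −14p + 5; against 3: 4p + 3(1−p) = p + 3.
Setting these equal: −14p + 5 = p + 3 ⇒ −15p = -2 ⇒ p = 2/15, and the value is (-14)·(2/15) + 5 = 47/15.
For Player 2: with q = P(2), equating M's and D's payoffs gives −13q + 4 = 2q + 3 ⇒ q = 1/15.

47/15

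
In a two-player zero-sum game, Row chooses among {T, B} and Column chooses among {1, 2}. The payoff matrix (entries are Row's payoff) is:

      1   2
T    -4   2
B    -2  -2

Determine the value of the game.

Row minima: T → -4, B → -2; maximin = -2.
Column maxima: 1 → -2, 2 → 2; minimax = -2.
Since maximin = minimax = -2, there is a saddle point and the value is -2.

-2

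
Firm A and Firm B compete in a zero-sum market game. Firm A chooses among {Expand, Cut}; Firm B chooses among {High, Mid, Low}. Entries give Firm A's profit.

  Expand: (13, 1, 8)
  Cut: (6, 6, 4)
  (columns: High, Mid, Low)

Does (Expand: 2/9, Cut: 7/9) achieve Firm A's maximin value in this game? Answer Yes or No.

Against High this mix gives (2/9)·13 + (7/9)·6 = 68/9.
Against Mid this mix gives (2/9)·1 + (7/9)·6 = 44/9.
Against Low this mix gives (2/9)·8 + (7/9)·4 = 44/9.
All of Firm B's active replies (Mid, Low) yield 44/9, and no column does worse for Firm A. The mix makes Firm B indifferent and guarantees 44/9, so it is optimal.

Yes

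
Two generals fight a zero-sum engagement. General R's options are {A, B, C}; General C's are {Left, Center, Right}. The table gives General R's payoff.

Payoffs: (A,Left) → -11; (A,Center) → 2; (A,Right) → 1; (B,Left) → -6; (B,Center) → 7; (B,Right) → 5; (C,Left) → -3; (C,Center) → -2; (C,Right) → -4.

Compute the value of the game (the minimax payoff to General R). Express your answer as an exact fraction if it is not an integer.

Row minima: A → -11, B → -6, C → -4; maximin = -4.
Column maxima: Left → -3, Center → 7, Right → 5; minimax = -3.
-4 ≠ -3, so there is no saddle point; optimal play is mixed.
A is strictly dominated by B, so General R never plays it.
Center is strictly dominated by Left (it gives General R strictly more in every row), so General C never plays it.
On the remaining 2×2 (B, C vs Left, Right):
Let General R play B with probability p. Expected payoff against Left: (-6)p + (-3)(1−p) = −3p − 3; against Right: 5p + (-4)(1−p) = 9p − 4.
Setting these equal: −3p − 3 = 9p − 4 ⇒ −12p = -1 ⇒ p = 1/12, and the value is (-3)·(1/12) − 3 = -13/4.
For General C: with q = P(Left), equating B's and C's payoffs gives −11q + 5 = q − 4 ⇒ q = 3/4.

-13/4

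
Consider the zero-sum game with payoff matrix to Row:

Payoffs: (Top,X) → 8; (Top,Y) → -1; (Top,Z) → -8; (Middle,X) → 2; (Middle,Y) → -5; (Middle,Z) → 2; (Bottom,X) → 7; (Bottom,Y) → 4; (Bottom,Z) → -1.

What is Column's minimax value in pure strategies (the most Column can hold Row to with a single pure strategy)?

Column maxima: X → 8, Y → 4, Z → 2.
The smallest of these is 2.

2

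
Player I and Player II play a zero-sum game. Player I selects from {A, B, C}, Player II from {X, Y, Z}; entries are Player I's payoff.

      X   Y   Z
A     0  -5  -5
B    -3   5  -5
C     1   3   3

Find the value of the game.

1

Row minima: A → -5, B → -5, C → 1; maximin = 1.
Column maxima: X → 1, Y → 5, Z → 3; minimax = 1.
Since maximin = minimax = 1, there is a saddle point and the value is 1.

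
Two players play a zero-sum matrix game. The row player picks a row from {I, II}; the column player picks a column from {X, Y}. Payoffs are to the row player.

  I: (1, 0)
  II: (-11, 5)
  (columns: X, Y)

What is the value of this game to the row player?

Row minima: I → 0, II → -11; maximin = 0.
Column maxima: X → 1, Y → 5; minimax = 1.
0 ≠ 1, so there is no saddle point; optimal play is mixed.
Let the row player play I with probability p. Expected payoff against X: 1p + (-11)(1−p) = 12p − 11; against Y: 0p + 5(1−p) = −5p + 5.
Setting these equal: 12p − 11 = −5p + 5 ⇒ 17p = 16 ⇒ p = 16/17, and the value is (12)·(16/17) − 11 = 5/17.
For the column player: with q = P(X), equating I's and II's payoffs gives q = −16q + 5 ⇒ q = 5/17.

5/17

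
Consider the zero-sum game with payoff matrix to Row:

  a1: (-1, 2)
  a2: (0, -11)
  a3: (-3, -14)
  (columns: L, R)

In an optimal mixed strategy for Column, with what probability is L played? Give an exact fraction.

13/14

Row minima: a1 → -1, a2 → -11, a3 → -14; maximin = -1.
Column maxima: L → 0, R → 2; minimax = 0.
-1 ≠ 0, so there is no saddle point; optimal play is mixed.
a3 is strictly dominated by a1, so Row never plays it.
On the remaining 2×2 (a1, a2 vs L, R):
Let Row play a1 with probability p. Expected payoff against L: (-1)p + 0(1−p) = −p; against R: 2p + (-11)(1−p) = 13p − 11.
Setting these equal: −p = 13p − 11 ⇒ −14p = -11 ⇒ p = 11/14, and the value is (-1)·(11/14) = -11/14.
For Column: with q = P(L), equating a1's and a2's payoffs gives −3q + 2 = 11q − 11 ⇒ q = 13/14.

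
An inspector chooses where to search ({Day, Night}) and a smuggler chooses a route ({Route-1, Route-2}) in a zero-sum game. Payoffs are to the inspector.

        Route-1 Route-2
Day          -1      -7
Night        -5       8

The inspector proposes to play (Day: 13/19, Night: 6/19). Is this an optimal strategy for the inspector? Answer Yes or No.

Against Route-1 this mix gives (13/19)·(-1) + (6/19)·(-5) = -43/19.
Against Route-2 this mix gives (13/19)·(-7) + (6/19)·8 = -43/19.
All of the smuggler's active replies (Route-1, Route-2) yield -43/19, and no column does worse for the inspector. The mix makes the smuggler indifferent and guarantees -43/19, so it is optimal.

Yes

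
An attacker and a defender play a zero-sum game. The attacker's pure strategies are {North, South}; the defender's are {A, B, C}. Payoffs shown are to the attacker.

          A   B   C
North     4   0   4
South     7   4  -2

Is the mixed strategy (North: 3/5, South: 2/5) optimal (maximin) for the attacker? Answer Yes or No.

Yes

Against A this mix gives (3/5)·4 + (2/5)·7 = 26/5.
Against B this mix gives (3/5)·0 + (2/5)·4 = 8/5.
Against C this mix gives (3/5)·4 + (2/5)·(-2) = 8/5.
All of the defender's active replies (B, C) yield 8/5, and no column does worse for the attacker. The mix makes the defender indifferent and guarantees 8/5, so it is optimal.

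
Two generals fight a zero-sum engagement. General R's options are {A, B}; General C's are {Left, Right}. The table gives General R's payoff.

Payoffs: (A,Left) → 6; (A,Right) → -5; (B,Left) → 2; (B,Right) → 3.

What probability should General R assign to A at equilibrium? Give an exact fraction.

Row minima: A → -5, B → 2; maximin = 2.
Column maxima: Left → 6, Right → 3; minimax = 3.
2 ≠ 3, so there is no saddle point; optimal play is mixed.
Let General R play A with probability p. Expected payoff against Left: 6p + 2(1−p) = 4p + 2; against Right: (-5)p + 3(1−p) = −8p + 3.
Setting these equal: 4p + 2 = −8p + 3 ⇒ 12p = 1 ⇒ p = 1/12, and the value is (4)·(1/12) + 2 = 7/3.
For General C: with q = P(Left), equating A's and B's payoffs gives 11q − 5 = −q + 3 ⇒ q = 2/3.

1/12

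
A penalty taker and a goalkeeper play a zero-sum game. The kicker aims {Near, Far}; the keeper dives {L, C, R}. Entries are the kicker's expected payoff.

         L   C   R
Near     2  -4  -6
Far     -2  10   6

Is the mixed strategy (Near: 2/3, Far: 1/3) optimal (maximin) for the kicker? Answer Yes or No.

No

Against L this mix gives (2/3)·2 + (1/3)·(-2) = 2/3.
Against C this mix gives (2/3)·(-4) + (1/3)·10 = 2/3.
Against R this mix gives (2/3)·(-6) + (1/3)·6 = -2.
The keeper will play R, holding the kicker to -2. Shifting weight toward the row that does better against R would raise this floor (the equalizing mix achieves 0 against both R and L), so the proposed strategy is not optimal.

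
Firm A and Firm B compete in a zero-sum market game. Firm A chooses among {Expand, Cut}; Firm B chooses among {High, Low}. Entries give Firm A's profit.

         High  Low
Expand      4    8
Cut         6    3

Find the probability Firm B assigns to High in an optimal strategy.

5/7

Row minima: Expand → 4, Cut → 3; maximin = 4.
Column maxima: High → 6, Low → 8; minimax = 6.
4 ≠ 6, so there is no saddle point; optimal play is mixed.
Let Firm A play Expand with probability p. Expected payoff against High: 4p + 6(1−p) = −2p + 6; against Low: 8p + 3(1−p) = 5p + 3.
Setting these equal: −2p + 6 = 5p + 3 ⇒ −7p = -3 ⇒ p = 3/7, and the value is (-2)·(3/7) + 6 = 36/7.
For Firm B: with q = P(High), equating Expand's and Cut's payoffs gives −4q + 8 = 3q + 3 ⇒ q = 5/7.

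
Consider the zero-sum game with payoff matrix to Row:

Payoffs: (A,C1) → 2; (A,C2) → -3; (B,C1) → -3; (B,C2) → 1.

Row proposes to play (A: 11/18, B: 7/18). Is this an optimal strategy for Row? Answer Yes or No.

No

Against C1 this mix gives (11/18)·2 + (7/18)·(-3) = 1/18.
Against C2 this mix gives (11/18)·(-3) + (7/18)·1 = -13/9.
Column will play C2, holding Row to -13/9. Shifting weight toward the row that does better against C2 would raise this floor (the equalizing mix achieves -7/9 against both C2 and C1), so the proposed strategy is not optimal.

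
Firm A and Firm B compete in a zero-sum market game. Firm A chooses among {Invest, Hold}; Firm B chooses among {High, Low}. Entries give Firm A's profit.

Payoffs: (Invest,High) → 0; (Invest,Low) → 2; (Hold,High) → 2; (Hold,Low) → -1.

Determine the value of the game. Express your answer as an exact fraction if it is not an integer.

Row minima: Invest → 0, Hold → -1; maximin = 0.
Column maxima: High → 2, Low → 2; minimax = 2.
0 ≠ 2, so there is no saddle point; optimal play is mixed.
Let Firm A play Invest with probability p. Expected payoff against High: 0p + 2(1−p) = −2p + 2; against Low: 2p + (-1)(1−p) = 3p − 1.
Setting these equal: −2p + 2 = 3p − 1 ⇒ −5p = -3 ⇒ p = 3/5, and the value is (-2)·(3/5) + 2 = 4/5.
For Firm B: with q = P(High), equating Invest's and Hold's payoffs gives −2q + 2 = 3q − 1 ⇒ q = 3/5.

4/5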